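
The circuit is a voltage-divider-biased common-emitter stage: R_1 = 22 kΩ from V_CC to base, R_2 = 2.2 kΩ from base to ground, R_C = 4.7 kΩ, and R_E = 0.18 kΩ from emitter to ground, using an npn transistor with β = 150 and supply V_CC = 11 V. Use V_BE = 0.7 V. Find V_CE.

V_CE ≈ 3.5 V

Thevenize the base divider: V_Th = V_CC·R_2/(R_1+R_2) = 11×2.2/24.2 = 1 V, R_Th = R_1‖R_2 = 2 kΩ.
Base-emitter loop: V_Th = I_B·R_Th + V_BE + (β+1)I_B·R_E, so I_B = (1 − 0.7) / (2 + 151×0.18) = 0.0103 mA.
I_C = β·I_B = 150×0.0103 = 1.54 mA, and I_E = (β+1)I_B = 1.55 mA.
V_CE = V_CC − I_C·R_C − I_E·R_E = 11 − 1.54×4.7 − 1.55×0.18 = 3.47 V.
V_CE = 3.47 V > 0.2 V confirms active-region operation.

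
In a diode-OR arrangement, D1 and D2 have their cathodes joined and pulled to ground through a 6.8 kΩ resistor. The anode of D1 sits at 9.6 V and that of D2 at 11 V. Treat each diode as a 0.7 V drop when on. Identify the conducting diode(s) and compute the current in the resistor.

Only D2 conducts; I_R ≈ 1.5 mA

Assume both conduct. Then node N would need to be at both 9.6−0.7 = 8.9 V and 11−0.7 = 10.3 V, which is impossible.
Assume only D2 conducts: V_N = 11 − 0.7 = 10.3 V, so I_R = 10.3/6.8 = 1.51 mA.
Check D1: its anode-to-cathode voltage is 9.6 − 10.3 = -0.7 V < 0.7 V, so it is off. The assumption is consistent.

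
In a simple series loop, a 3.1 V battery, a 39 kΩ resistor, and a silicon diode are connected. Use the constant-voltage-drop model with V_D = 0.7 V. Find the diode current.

I ≈ 0.062 mA

KVL around the loop: 3.1 = V_D + I·R = 0.7 + I × 39 kΩ.
So I = (3.1 − 0.7) / 39 kΩ = 2.4 / 39 = 0.0615 mA.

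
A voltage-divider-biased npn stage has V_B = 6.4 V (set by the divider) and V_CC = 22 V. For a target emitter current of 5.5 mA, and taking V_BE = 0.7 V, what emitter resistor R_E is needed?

R_E ≈ 1 kΩ

V_E = V_B − V_BE = 6.4 − 0.7 = 5.7 V.
R_E = V_E / I_E = 5.7 / 5.5 = 1.04 kΩ.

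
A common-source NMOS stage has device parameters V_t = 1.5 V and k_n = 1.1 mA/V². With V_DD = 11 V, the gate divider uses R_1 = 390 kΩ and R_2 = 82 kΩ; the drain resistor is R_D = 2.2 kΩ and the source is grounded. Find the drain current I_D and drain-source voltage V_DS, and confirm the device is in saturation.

V_G = V_DD·R_2/(R_1+R_2) = 11×82/472 = 1.91 V. With the source grounded, V_GS = V_G = 1.91 V.
Assume saturation: I_D = (k_n/2)(V_GS − V_t)² = (1.1/2)×(1.91 − 1.5)² = 0.55×0.411² = 0.0929 mA.
V_DS = V_DD − I_D·R_D = 11 − 0.0929×2.2 = 10.8 V.
Saturation requires V_DS ≥ V_GS − V_t = 0.411 V; 10.8 ≥ 0.411 ✓.

I_D ≈ 0.093 mA, V_DS ≈ 11 V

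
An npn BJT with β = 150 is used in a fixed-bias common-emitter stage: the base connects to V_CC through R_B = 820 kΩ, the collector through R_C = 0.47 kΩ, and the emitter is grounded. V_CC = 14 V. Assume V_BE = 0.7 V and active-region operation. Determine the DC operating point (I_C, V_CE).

I_C ≈ 2.4 mA, V_CE ≈ 13 V

Base loop: V_CC = I_B·R_B + V_BE, so I_B = (14 − 0.7)/820 kΩ = 0.0162 mA.
In the active region I_C = β·I_B = 150 × 0.0162 = 2.43 mA.
Collector loop: V_CE = V_CC − I_C·R_C = 14 − 2.43×0.47 = 12.9 V.
Since V_CE = 12.9 V > V_CE(sat) ≈ 0.2 V, the transistor is in the active region as assumed.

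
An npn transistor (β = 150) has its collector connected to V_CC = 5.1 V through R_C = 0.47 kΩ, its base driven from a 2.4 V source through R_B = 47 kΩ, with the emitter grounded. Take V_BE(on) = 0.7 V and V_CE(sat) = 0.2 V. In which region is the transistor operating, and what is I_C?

active; I_C ≈ 5.4 mA

Assume active. Base-emitter loop: I_B = (V_BB − V_BE)/R_B = (2.4 − 0.7)/47 = 0.0362 mA.
I_C = β·I_B = 150×0.0362 = 5.43 mA.
V_CE = V_CC − I_C·R_C = 5.1 − 5.43×0.47 = 2.55 V > V_CE(sat), so the active-region assumption holds.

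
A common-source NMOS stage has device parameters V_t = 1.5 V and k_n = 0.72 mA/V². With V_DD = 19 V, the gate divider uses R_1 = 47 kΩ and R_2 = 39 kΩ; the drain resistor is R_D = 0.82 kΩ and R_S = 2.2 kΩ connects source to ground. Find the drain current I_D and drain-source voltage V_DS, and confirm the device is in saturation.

V_G = V_DD·R_2/(R_1+R_2) = 19×39/86 = 8.62 V.
Assume saturation: I_D = (k_n/2)(V_GS − V_t)² with V_GS = V_G − I_D·R_S = 8.62 − 2.2·I_D.
Substituting gives 1.74·I_D² − 12.3·I_D + 18.2 = 0, with roots I_D = 2.13 or 4.91 mA.
The root I_D = 4.91 mA gives V_GS = -2.19 V ≤ V_t, so take I_D = 2.13 mA.
Then V_GS = 3.93 V and V_DS = V_DD − I_D(R_D+R_S) = 19 − 2.13×3.02 = 12.6 V.
Saturation requires V_DS ≥ V_GS − V_t = 2.43 V; 12.6 ≥ 2.43 ✓.

I_D ≈ 2.1 mA, V_DS ≈ 13 V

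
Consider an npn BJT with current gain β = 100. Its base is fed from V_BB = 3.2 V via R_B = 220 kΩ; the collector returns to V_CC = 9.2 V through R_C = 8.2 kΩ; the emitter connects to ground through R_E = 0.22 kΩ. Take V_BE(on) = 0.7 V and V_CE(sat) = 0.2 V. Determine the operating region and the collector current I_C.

active; I_C ≈ 1 mA

Assume active. Base-emitter loop: I_B = (V_BB − V_BE)/(R_B + (β+1)R_E) = (3.2 − 0.7)/(220 + 101×0.22) = 0.0103 mA.
I_C = β·I_B = 100×0.0103 = 1.03 mA.
V_CE = V_CC − I_C·R_C − I_E·R_E = 9.2 − 1.03×8.2 − 1.04×0.22 = 0.507 V > V_CE(sat), so the active-region assumption holds.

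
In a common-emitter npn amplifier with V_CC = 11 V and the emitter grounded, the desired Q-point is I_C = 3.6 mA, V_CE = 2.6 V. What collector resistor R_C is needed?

Collector loop: V_CC = I_C·R_C + V_CE.
R_C = (V_CC − V_CE)/I_C = (11 − 2.6)/3.6 = 2.33 kΩ.

R_C ≈ 2.3 kΩ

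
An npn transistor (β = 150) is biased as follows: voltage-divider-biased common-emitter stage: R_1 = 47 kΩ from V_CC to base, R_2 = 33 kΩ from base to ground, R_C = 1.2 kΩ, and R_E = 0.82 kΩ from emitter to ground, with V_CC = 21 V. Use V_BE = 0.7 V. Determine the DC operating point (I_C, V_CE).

Thevenize the base divider: V_Th = V_CC·R_2/(R_1+R_2) = 21×33/80 = 8.66 V, R_Th = R_1‖R_2 = 19.4 kΩ.
Base-emitter loop: V_Th = I_B·R_Th + V_BE + (β+1)I_B·R_E, so I_B = (8.66 − 0.7) / (19.4 + 151×0.82) = 0.0556 mA.
I_C = β·I_B = 150×0.0556 = 8.34 mA, and I_E = (β+1)I_B = 8.4 mA.
V_CE = V_CC − I_C·R_C − I_E·R_E = 21 − 8.34×1.2 − 8.4×0.82 = 4.11 V.
V_CE = 4.11 V > 0.2 V confirms active-region operation.

I_C ≈ 8.3 mA, V_CE ≈ 4.1 V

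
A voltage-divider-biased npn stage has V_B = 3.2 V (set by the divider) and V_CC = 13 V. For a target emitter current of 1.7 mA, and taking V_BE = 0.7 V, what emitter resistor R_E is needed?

R_E ≈ 1.5 kΩ

V_E = V_B − V_BE = 3.2 − 0.7 = 2.5 V.
R_E = V_E / I_E = 2.5 / 1.7 = 1.47 kΩ.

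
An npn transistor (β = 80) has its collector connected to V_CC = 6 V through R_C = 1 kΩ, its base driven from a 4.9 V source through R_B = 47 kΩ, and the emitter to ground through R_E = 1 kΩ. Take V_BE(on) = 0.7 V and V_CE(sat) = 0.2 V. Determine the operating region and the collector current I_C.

Assume active. Base-emitter loop: I_B = (V_BB − V_BE)/(R_B + (β+1)R_E) = (4.9 − 0.7)/(47 + 81×1) = 0.0328 mA.
I_C = β·I_B = 80×0.0328 = 2.62 mA.
V_CE = V_CC − I_C·R_C − I_E·R_E = 6 − 2.62×1 − 2.66×1 = 0.717 V > V_CE(sat), so the active-region assumption holds.

active; I_C ≈ 2.6 mA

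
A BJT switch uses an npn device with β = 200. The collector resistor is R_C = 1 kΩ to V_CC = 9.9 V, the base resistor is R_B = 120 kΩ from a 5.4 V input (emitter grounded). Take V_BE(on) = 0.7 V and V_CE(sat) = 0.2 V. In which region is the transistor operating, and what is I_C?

Assume active. Base-emitter loop: I_B = (V_BB − V_BE)/R_B = (5.4 − 0.7)/120 = 0.0392 mA.
I_C = β·I_B = 200×0.0392 = 7.83 mA.
V_CE = V_CC − I_C·R_C = 9.9 − 7.83×1 = 2.07 V > V_CE(sat), so the active-region assumption holds.

active; I_C ≈ 7.8 mA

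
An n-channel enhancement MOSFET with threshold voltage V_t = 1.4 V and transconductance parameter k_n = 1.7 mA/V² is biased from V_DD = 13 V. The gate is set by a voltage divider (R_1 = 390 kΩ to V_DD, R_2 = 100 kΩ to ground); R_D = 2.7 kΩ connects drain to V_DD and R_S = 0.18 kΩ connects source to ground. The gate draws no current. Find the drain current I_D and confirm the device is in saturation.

V_G = V_DD·R_2/(R_1+R_2) = 13×100/490 = 2.65 V.
Assume saturation: I_D = (k_n/2)(V_GS − V_t)² with V_GS = V_G − I_D·R_S = 2.65 − 0.18·I_D.
Substituting gives 0.0275·I_D² − 1.38·I_D + 1.33 = 0, with roots I_D = 0.984 or 49.2 mA.
The root I_D = 49.2 mA gives V_GS = -6.21 V ≤ V_t, so take I_D = 0.984 mA.
Then V_GS = 2.48 V and V_DS = V_DD − I_D(R_D+R_S) = 13 − 0.984×2.88 = 10.2 V.
Saturation requires V_DS ≥ V_GS − V_t = 1.08 V; 10.2 ≥ 1.08 ✓.

I_D ≈ 0.98 mA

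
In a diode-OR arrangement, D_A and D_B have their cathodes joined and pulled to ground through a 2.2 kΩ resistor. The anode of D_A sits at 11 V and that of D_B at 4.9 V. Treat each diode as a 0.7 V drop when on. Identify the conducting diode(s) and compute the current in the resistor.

Only D_A conducts; I_R ≈ 4.7 mA

Assume both conduct. Then node N would need to be at both 11−0.7 = 10.3 V and 4.9−0.7 = 4.2 V, which is impossible.
Assume only D_A conducts: V_N = 11 − 0.7 = 10.3 V, so I_R = 10.3/2.2 = 4.68 mA.
Check D_B: its anode-to-cathode voltage is 4.9 − 10.3 = -5.4 V < 0.7 V, so it is off. The assumption is consistent.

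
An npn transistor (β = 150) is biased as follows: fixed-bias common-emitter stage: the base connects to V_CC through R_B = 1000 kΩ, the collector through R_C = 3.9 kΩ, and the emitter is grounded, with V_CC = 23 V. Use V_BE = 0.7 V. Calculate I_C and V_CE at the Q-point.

I_C ≈ 3.3 mA, V_CE ≈ 10 V

Base loop: V_CC = I_B·R_B + V_BE, so I_B = (23 − 0.7)/1000 kΩ = 0.0223 mA.
In the active region I_C = β·I_B = 150 × 0.0223 = 3.35 mA.
Collector loop: V_CE = V_CC − I_C·R_C = 23 − 3.35×3.9 = 9.95 V.
Since V_CE = 9.95 V > V_CE(sat) ≈ 0.2 V, the transistor is in the active region as assumed.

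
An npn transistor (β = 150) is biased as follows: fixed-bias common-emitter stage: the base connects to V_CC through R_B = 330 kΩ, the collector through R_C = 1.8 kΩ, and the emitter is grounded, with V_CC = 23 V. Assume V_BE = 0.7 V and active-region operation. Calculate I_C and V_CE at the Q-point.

Base loop: V_CC = I_B·R_B + V_BE, so I_B = (23 − 0.7)/330 kΩ = 0.0676 mA.
In the active region I_C = β·I_B = 150 × 0.0676 = 10.1 mA.
Collector loop: V_CE = V_CC − I_C·R_C = 23 − 10.1×1.8 = 4.75 V.
Since V_CE = 4.75 V > V_CE(sat) ≈ 0.2 V, the transistor is in the active region as assumed.

I_C ≈ 10 mA, V_CE ≈ 4.8 V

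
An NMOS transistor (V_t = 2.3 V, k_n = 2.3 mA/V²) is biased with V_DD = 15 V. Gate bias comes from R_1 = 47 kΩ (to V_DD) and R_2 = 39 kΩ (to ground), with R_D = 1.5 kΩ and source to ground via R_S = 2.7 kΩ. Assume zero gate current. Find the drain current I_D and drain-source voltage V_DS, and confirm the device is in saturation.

I_D ≈ 1.3 mA, V_DS ≈ 9.6 V

V_G = V_DD·R_2/(R_1+R_2) = 15×39/86 = 6.8 V.
Assume saturation: I_D = (k_n/2)(V_GS − V_t)² with V_GS = V_G − I_D·R_S = 6.8 − 2.7·I_D.
Substituting gives 8.38·I_D² − 29·I_D + 23.3 = 0, with roots I_D = 1.28 or 2.18 mA.
The root I_D = 2.18 mA gives V_GS = 0.924 V ≤ V_t, so take I_D = 1.28 mA.
Then V_GS = 3.35 V and V_DS = V_DD − I_D(R_D+R_S) = 15 − 1.28×4.2 = 9.64 V.
Saturation requires V_DS ≥ V_GS − V_t = 1.05 V; 9.64 ≥ 1.05 ✓.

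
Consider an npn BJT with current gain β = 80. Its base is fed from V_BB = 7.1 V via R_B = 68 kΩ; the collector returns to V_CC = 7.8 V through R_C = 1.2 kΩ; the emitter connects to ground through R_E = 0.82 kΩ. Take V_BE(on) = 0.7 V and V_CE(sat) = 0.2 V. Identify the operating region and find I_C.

Assume active: I_B = (7.1 − 0.7)/(68 + 81×0.82) = 0.0476 mA, I_C = β·I_B = 3.81 mA.
Then V_CE = 7.8 − 3.81×1.2 − 3.86×0.82 = 0.0669 V < 0.2 V — the active assumption fails.
Re-solve with V_CE = 0.2 V. KCL at the emitter: V_E/R_E = (V_BB−0.7−V_E)/R_B + (V_CC−0.2−V_E)/R_C, giving V_E = 3.11 V.
I_C = (V_CC − 0.2 − V_E)/R_C = (7.6 − 3.11)/1.2 = 3.74 mA.
Check: I_B = (6.4 − 3.11)/68 = 0.0484 mA, and β·I_B = 3.87 mA > I_C, confirming saturation.

saturation; I_C ≈ 3.7 mA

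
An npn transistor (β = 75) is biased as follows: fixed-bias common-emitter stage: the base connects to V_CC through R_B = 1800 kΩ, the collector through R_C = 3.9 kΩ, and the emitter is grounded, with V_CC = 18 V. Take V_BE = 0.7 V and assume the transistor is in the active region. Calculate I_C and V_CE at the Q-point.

I_C ≈ 0.72 mA, V_CE ≈ 15 V

Base loop: V_CC = I_B·R_B + V_BE, so I_B = (18 − 0.7)/1800 kΩ = 0.00961 mA.
In the active region I_C = β·I_B = 75 × 0.00961 = 0.721 mA.
Collector loop: V_CE = V_CC − I_C·R_C = 18 − 0.721×3.9 = 15.2 V.
Since V_CE = 15.2 V > V_CE(sat) ≈ 0.2 V, the transistor is in the active region as assumed.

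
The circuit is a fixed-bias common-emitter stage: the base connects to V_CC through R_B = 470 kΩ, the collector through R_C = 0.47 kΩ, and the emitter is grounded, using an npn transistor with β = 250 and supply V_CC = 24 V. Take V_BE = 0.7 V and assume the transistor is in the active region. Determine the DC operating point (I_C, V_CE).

Base loop: V_CC = I_B·R_B + V_BE, so I_B = (24 − 0.7)/470 kΩ = 0.0496 mA.
In the active region I_C = β·I_B = 250 × 0.0496 = 12.4 mA.
Collector loop: V_CE = V_CC − I_C·R_C = 24 − 12.4×0.47 = 18.2 V.
Since V_CE = 18.2 V > V_CE(sat) ≈ 0.2 V, the transistor is in the active region as assumed.

I_C ≈ 12 mA, V_CE ≈ 18 V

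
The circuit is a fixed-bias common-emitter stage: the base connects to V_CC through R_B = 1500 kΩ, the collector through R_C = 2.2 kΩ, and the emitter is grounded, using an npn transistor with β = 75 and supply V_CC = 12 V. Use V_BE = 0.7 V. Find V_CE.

Base loop: V_CC = I_B·R_B + V_BE, so I_B = (12 − 0.7)/1500 kΩ = 0.00753 mA.
In the active region I_C = β·I_B = 75 × 0.00753 = 0.565 mA.
Collector loop: V_CE = V_CC − I_C·R_C = 12 − 0.565×2.2 = 10.8 V.
Since V_CE = 10.8 V > V_CE(sat) ≈ 0.2 V, the transistor is in the active region as assumed.

V_CE ≈ 11 V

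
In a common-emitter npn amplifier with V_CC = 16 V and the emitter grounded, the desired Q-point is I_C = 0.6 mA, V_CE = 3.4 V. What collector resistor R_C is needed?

Collector loop: V_CC = I_C·R_C + V_CE.
R_C = (V_CC − V_CE)/I_C = (16 − 3.4)/0.6 = 21 kΩ.

R_C ≈ 21 kΩ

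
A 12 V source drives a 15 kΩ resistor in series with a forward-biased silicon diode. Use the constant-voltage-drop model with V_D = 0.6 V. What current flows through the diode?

KVL around the loop: 12 = V_D + I·R = 0.6 + I × 15 kΩ.
So I = (12 − 0.6) / 15 kΩ = 11.4 / 15 = 0.76 mA.

I ≈ 0.76 mA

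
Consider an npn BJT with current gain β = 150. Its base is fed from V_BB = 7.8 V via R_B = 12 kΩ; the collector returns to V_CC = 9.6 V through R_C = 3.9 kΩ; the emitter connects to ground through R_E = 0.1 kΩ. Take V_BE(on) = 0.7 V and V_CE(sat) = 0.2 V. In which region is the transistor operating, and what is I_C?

saturation; I_C ≈ 2.3 mA

Assume active: I_B = (7.8 − 0.7)/(12 + 151×0.1) = 0.262 mA, I_C = β·I_B = 39.3 mA.
Then V_CE = 9.6 − 39.3×3.9 − 39.6×0.1 = -148 V < 0.2 V — the active assumption fails.
Re-solve with V_CE = 0.2 V. KCL at the emitter: V_E/R_E = (V_BB−0.7−V_E)/R_B + (V_CC−0.2−V_E)/R_C, giving V_E = 0.29 V.
I_C = (V_CC − 0.2 − V_E)/R_C = (9.4 − 0.29)/3.9 = 2.34 mA.
Check: I_B = (7.1 − 0.29)/12 = 0.567 mA, and β·I_B = 85.1 mA > I_C, confirming saturation.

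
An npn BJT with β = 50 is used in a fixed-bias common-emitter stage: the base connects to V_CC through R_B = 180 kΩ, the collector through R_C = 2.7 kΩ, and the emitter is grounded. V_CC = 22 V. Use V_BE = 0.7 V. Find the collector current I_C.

I_C ≈ 5.9 mA

Base loop: V_CC = I_B·R_B + V_BE, so I_B = (22 − 0.7)/180 kΩ = 0.118 mA.
In the active region I_C = β·I_B = 50 × 0.118 = 5.92 mA.
Collector loop: V_CE = V_CC − I_C·R_C = 22 − 5.92×2.7 = 6.02 V.
Since V_CE = 6.02 V > V_CE(sat) ≈ 0.2 V, the transistor is in the active region as assumed.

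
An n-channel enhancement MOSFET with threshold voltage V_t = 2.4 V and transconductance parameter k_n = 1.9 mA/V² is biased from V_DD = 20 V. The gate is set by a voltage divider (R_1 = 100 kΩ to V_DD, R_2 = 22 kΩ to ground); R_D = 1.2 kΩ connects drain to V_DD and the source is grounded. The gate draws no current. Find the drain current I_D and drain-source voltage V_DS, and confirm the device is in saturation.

I_D ≈ 1.4 mA, V_DS ≈ 18 V

V_G = V_DD·R_2/(R_1+R_2) = 20×22/122 = 3.61 V. With the source grounded, V_GS = V_G = 3.61 V.
Assume saturation: I_D = (k_n/2)(V_GS − V_t)² = (1.9/2)×(3.61 − 2.4)² = 0.95×1.21² = 1.38 mA.
V_DS = V_DD − I_D·R_D = 20 − 1.38×1.2 = 18.3 V.
Saturation requires V_DS ≥ V_GS − V_t = 1.21 V; 18.3 ≥ 1.21 ✓.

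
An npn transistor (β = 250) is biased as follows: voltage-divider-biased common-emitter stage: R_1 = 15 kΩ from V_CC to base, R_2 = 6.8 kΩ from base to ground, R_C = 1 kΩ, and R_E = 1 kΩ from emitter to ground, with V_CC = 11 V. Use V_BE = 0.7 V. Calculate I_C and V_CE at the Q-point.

I_C ≈ 2.7 mA, V_CE ≈ 5.6 V

Thevenize the base divider: V_Th = V_CC·R_2/(R_1+R_2) = 11×6.8/21.8 = 3.43 V, R_Th = R_1‖R_2 = 4.68 kΩ.
Base-emitter loop: V_Th = I_B·R_Th + V_BE + (β+1)I_B·R_E, so I_B = (3.43 − 0.7) / (4.68 + 251×1) = 0.0107 mA.
I_C = β·I_B = 250×0.0107 = 2.67 mA, and I_E = (β+1)I_B = 2.68 mA.
V_CE = V_CC − I_C·R_C − I_E·R_E = 11 − 2.67×1 − 2.68×1 = 5.65 V.
V_CE = 5.65 V > 0.2 V confirms active-region operation.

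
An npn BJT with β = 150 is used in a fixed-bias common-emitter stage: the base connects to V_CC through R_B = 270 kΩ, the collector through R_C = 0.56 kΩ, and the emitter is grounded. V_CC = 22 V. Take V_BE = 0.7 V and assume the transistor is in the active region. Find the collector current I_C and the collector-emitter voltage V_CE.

Base loop: V_CC = I_B·R_B + V_BE, so I_B = (22 − 0.7)/270 kΩ = 0.0789 mA.
In the active region I_C = β·I_B = 150 × 0.0789 = 11.8 mA.
Collector loop: V_CE = V_CC − I_C·R_C = 22 − 11.8×0.56 = 15.4 V.
Since V_CE = 15.4 V > V_CE(sat) ≈ 0.2 V, the transistor is in the active region as assumed.

I_C ≈ 12 mA, V_CE ≈ 15 V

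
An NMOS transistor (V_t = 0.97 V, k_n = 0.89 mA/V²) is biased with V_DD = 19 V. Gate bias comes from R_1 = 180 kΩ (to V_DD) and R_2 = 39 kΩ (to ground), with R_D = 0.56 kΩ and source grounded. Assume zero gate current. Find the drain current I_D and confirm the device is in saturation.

I_D ≈ 2.6 mA

V_G = V_DD·R_2/(R_1+R_2) = 19×39/219 = 3.38 V. With the source grounded, V_GS = V_G = 3.38 V.
Assume saturation: I_D = (k_n/2)(V_GS − V_t)² = (0.89/2)×(3.38 − 0.97)² = 0.445×2.41² = 2.59 mA.
V_DS = V_DD − I_D·R_D = 19 − 2.59×0.56 = 17.5 V.
Saturation requires V_DS ≥ V_GS − V_t = 2.41 V; 17.5 ≥ 2.41 ✓.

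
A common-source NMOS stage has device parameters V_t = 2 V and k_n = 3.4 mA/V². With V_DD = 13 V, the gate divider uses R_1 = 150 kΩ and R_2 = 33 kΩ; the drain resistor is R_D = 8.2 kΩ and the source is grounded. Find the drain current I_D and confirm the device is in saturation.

V_G = V_DD·R_2/(R_1+R_2) = 13×33/183 = 2.34 V. With the source grounded, V_GS = V_G = 2.34 V.
Assume saturation: I_D = (k_n/2)(V_GS − V_t)² = (3.4/2)×(2.34 − 2)² = 1.7×0.344² = 0.201 mA.
V_DS = V_DD − I_D·R_D = 13 − 0.201×8.2 = 11.3 V.
Saturation requires V_DS ≥ V_GS − V_t = 0.344 V; 11.3 ≥ 0.344 ✓.

I_D ≈ 0.2 mA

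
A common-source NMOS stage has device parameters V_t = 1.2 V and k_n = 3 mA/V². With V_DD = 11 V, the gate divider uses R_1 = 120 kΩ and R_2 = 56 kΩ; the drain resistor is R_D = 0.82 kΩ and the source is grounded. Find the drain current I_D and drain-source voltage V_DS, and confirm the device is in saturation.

V_G = V_DD·R_2/(R_1+R_2) = 11×56/176 = 3.5 V. With the source grounded, V_GS = V_G = 3.5 V.
Assume saturation: I_D = (k_n/2)(V_GS − V_t)² = (3/2)×(3.5 − 1.2)² = 1.5×2.3² = 7.93 mA.
V_DS = V_DD − I_D·R_D = 11 − 7.93×0.82 = 4.49 V.
Saturation requires V_DS ≥ V_GS − V_t = 2.3 V; 4.49 ≥ 2.3 ✓.

I_D ≈ 7.9 mA, V_DS ≈ 4.5 V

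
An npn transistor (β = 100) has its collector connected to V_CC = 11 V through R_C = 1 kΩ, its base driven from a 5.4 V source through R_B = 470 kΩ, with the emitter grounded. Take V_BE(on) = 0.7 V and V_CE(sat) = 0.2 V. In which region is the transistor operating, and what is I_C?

Assume active. Base-emitter loop: I_B = (V_BB − V_BE)/R_B = (5.4 − 0.7)/470 = 0.01 mA.
I_C = β·I_B = 100×0.01 = 1 mA.
V_CE = V_CC − I_C·R_C = 11 − 1×1 = 10 V > V_CE(sat), so the active-region assumption holds.

active; I_C ≈ 1 mA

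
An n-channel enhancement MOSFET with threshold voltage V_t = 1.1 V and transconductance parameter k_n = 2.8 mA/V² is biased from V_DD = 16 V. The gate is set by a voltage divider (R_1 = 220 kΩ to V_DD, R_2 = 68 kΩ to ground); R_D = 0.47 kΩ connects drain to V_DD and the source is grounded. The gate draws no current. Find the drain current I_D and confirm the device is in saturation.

I_D ≈ 10 mA

V_G = V_DD·R_2/(R_1+R_2) = 16×68/288 = 3.78 V. With the source grounded, V_GS = V_G = 3.78 V.
Assume saturation: I_D = (k_n/2)(V_GS − V_t)² = (2.8/2)×(3.78 − 1.1)² = 1.4×2.68² = 10 mA.
V_DS = V_DD − I_D·R_D = 16 − 10×0.47 = 11.3 V.
Saturation requires V_DS ≥ V_GS − V_t = 2.68 V; 11.3 ≥ 2.68 ✓.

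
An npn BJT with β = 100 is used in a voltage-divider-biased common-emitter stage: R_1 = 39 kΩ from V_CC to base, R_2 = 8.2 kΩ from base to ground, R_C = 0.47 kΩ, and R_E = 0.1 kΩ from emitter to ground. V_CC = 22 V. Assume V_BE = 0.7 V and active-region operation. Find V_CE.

Thevenize the base divider: V_Th = V_CC·R_2/(R_1+R_2) = 22×8.2/47.2 = 3.82 V, R_Th = R_1‖R_2 = 6.78 kΩ.
Base-emitter loop: V_Th = I_B·R_Th + V_BE + (β+1)I_B·R_E, so I_B = (3.82 − 0.7) / (6.78 + 101×0.1) = 0.185 mA.
I_C = β·I_B = 100×0.185 = 18.5 mA, and I_E = (β+1)I_B = 18.7 mA.
V_CE = V_CC − I_C·R_C − I_E·R_E = 22 − 18.5×0.47 − 18.7×0.1 = 11.4 V.
V_CE = 11.4 V > 0.2 V confirms active-region operation.

V_CE ≈ 11 V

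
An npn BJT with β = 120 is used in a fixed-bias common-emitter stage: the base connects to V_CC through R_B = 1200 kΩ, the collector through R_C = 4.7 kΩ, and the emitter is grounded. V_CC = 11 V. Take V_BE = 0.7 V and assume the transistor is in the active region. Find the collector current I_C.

I_C ≈ 1 mA

Base loop: V_CC = I_B·R_B + V_BE, so I_B = (11 − 0.7)/1200 kΩ = 0.00858 mA.
In the active region I_C = β·I_B = 120 × 0.00858 = 1.03 mA.
Collector loop: V_CE = V_CC − I_C·R_C = 11 − 1.03×4.7 = 6.16 V.
Since V_CE = 6.16 V > V_CE(sat) ≈ 0.2 V, the transistor is in the active region as assumed.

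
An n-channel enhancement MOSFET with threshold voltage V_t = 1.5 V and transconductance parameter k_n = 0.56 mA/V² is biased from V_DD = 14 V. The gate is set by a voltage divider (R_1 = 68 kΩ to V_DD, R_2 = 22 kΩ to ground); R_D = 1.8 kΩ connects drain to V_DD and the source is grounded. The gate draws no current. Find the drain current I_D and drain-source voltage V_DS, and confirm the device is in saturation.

I_D ≈ 1 mA, V_DS ≈ 12 V

V_G = V_DD·R_2/(R_1+R_2) = 14×22/90 = 3.42 V. With the source grounded, V_GS = V_G = 3.42 V.
Assume saturation: I_D = (k_n/2)(V_GS − V_t)² = (0.56/2)×(3.42 − 1.5)² = 0.28×1.92² = 1.03 mA.
V_DS = V_DD − I_D·R_D = 14 − 1.03×1.8 = 12.1 V.
Saturation requires V_DS ≥ V_GS − V_t = 1.92 V; 12.1 ≥ 1.92 ✓.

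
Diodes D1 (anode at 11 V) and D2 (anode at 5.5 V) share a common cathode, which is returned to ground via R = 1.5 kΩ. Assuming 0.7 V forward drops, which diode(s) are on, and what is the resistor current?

Only D1 conducts; I_R ≈ 6.9 mA

Assume both conduct. Then node N would need to be at both 11−0.7 = 10.3 V and 5.5−0.7 = 4.8 V, which is impossible.
Assume only D1 conducts: V_N = 11 − 0.7 = 10.3 V, so I_R = 10.3/1.5 = 6.87 mA.
Check D2: its anode-to-cathode voltage is 5.5 − 10.3 = -4.8 V < 0.7 V, so it is off. The assumption is consistent.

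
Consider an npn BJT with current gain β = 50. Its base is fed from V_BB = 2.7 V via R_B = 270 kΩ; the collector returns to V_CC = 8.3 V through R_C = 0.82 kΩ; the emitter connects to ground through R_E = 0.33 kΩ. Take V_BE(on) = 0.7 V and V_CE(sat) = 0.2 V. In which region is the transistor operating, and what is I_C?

Assume active. Base-emitter loop: I_B = (V_BB − V_BE)/(R_B + (β+1)R_E) = (2.7 − 0.7)/(270 + 51×0.33) = 0.00697 mA.
I_C = β·I_B = 50×0.00697 = 0.349 mA.
V_CE = V_CC − I_C·R_C − I_E·R_E = 8.3 − 0.349×0.82 − 0.356×0.33 = 7.9 V > V_CE(sat), so the active-region assumption holds.

active; I_C ≈ 0.35 mA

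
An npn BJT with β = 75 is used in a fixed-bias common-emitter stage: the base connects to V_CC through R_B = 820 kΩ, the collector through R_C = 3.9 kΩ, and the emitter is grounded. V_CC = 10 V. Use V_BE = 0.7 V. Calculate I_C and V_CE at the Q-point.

Base loop: V_CC = I_B·R_B + V_BE, so I_B = (10 − 0.7)/820 kΩ = 0.0113 mA.
In the active region I_C = β·I_B = 75 × 0.0113 = 0.851 mA.
Collector loop: V_CE = V_CC − I_C·R_C = 10 − 0.851×3.9 = 6.68 V.
Since V_CE = 6.68 V > V_CE(sat) ≈ 0.2 V, the transistor is in the active region as assumed.

I_C ≈ 0.85 mA, V_CE ≈ 6.7 V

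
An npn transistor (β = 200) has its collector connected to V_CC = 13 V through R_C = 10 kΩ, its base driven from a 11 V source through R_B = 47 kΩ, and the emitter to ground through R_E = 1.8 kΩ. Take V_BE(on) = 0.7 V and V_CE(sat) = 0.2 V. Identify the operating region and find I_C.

Assume active: I_B = (11 − 0.7)/(47 + 201×1.8) = 0.0252 mA, I_C = β·I_B = 5.04 mA.
Then V_CE = 13 − 5.04×10 − 5.06×1.8 = -46.5 V < 0.2 V — the active assumption fails.
Re-solve with V_CE = 0.2 V. KCL at the emitter: V_E/R_E = (V_BB−0.7−V_E)/R_B + (V_CC−0.2−V_E)/R_C, giving V_E = 2.21 V.
I_C = (V_CC − 0.2 − V_E)/R_C = (12.8 − 2.21)/10 = 1.06 mA.
Check: I_B = (10.3 − 2.21)/47 = 0.172 mA, and β·I_B = 34.4 mA > I_C, confirming saturation.

saturation; I_C ≈ 1.1 mA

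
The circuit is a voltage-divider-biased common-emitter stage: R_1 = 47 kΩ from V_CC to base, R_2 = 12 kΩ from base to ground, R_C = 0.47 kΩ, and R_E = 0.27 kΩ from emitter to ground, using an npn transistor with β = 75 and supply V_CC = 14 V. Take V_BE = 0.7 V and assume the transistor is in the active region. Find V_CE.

Thevenize the base divider: V_Th = V_CC·R_2/(R_1+R_2) = 14×12/59 = 2.85 V, R_Th = R_1‖R_2 = 9.56 kΩ.
Base-emitter loop: V_Th = I_B·R_Th + V_BE + (β+1)I_B·R_E, so I_B = (2.85 − 0.7) / (9.56 + 76×0.27) = 0.0714 mA.
I_C = β·I_B = 75×0.0714 = 5.35 mA, and I_E = (β+1)I_B = 5.43 mA.
V_CE = V_CC − I_C·R_C − I_E·R_E = 14 − 5.35×0.47 − 5.43×0.27 = 10 V.
V_CE = 10 V > 0.2 V confirms active-region operation.

V_CE ≈ 10 V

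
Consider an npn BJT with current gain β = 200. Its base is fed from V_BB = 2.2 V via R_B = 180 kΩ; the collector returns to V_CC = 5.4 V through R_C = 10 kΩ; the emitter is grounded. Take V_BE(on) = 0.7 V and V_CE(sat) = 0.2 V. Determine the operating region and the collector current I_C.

saturation; I_C ≈ 0.52 mA

Assume active: I_B = (2.2 − 0.7)/180 = 0.00833 mA, giving I_C = β·I_B = 1.67 mA.
But then V_CE = 5.4 − 1.67×10 = -11.3 V < V_CE(sat) = 0.2 V — impossible in the active region.
So the transistor is saturated. With V_CE = 0.2 V, I_C = (V_CC − 0.2)/R_C = 5.2/10 = 0.52 mA.
Check: β·I_B = 1.67 mA > I_C = 0.52 mA, confirming saturation.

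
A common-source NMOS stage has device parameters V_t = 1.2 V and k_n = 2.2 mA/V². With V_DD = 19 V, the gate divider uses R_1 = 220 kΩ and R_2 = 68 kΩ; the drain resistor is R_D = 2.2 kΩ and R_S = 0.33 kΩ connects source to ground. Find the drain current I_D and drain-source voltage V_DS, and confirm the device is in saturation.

I_D ≈ 4.1 mA, V_DS ≈ 8.6 V

V_G = V_DD·R_2/(R_1+R_2) = 19×68/288 = 4.49 V.
Assume saturation: I_D = (k_n/2)(V_GS − V_t)² with V_GS = V_G − I_D·R_S = 4.49 − 0.33·I_D.
Substituting gives 0.12·I_D² − 3.39·I_D + 11.9 = 0, with roots I_D = 4.1 or 24.2 mA.
The root I_D = 24.2 mA gives V_GS = -3.49 V ≤ V_t, so take I_D = 4.1 mA.
Then V_GS = 3.13 V and V_DS = V_DD − I_D(R_D+R_S) = 19 − 4.1×2.53 = 8.62 V.
Saturation requires V_DS ≥ V_GS − V_t = 1.93 V; 8.62 ≥ 1.93 ✓.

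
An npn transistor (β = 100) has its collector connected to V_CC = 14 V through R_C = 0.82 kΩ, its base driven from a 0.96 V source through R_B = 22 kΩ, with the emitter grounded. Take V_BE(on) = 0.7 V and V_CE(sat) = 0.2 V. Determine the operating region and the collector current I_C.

active; I_C ≈ 1.2 mA

Assume active. Base-emitter loop: I_B = (V_BB − V_BE)/R_B = (0.96 − 0.7)/22 = 0.0118 mA.
I_C = β·I_B = 100×0.0118 = 1.18 mA.
V_CE = V_CC − I_C·R_C = 14 − 1.18×0.82 = 13 V > V_CE(sat), so the active-region assumption holds.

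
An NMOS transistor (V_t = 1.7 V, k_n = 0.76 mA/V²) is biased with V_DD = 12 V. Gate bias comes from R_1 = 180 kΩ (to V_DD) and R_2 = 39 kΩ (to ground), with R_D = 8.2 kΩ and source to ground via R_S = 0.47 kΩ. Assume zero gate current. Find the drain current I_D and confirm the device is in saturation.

V_G = V_DD·R_2/(R_1+R_2) = 12×39/219 = 2.14 V.
Assume saturation: I_D = (k_n/2)(V_GS − V_t)² with V_GS = V_G − I_D·R_S = 2.14 − 0.47·I_D.
Substituting gives 0.0839·I_D² − 1.16·I_D + 0.0726 = 0, with roots I_D = 0.0631 or 13.7 mA.
The root I_D = 13.7 mA gives V_GS = -4.31 V ≤ V_t, so take I_D = 0.0631 mA.
Then V_GS = 2.11 V and V_DS = V_DD − I_D(R_D+R_S) = 12 − 0.0631×8.67 = 11.5 V.
Saturation requires V_DS ≥ V_GS − V_t = 0.407 V; 11.5 ≥ 0.407 ✓.

I_D ≈ 0.063 mA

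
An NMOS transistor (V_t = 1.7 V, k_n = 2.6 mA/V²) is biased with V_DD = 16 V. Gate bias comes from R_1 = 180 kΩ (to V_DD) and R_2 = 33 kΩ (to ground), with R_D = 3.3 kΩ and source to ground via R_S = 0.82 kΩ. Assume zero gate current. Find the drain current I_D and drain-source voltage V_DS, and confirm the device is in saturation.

V_G = V_DD·R_2/(R_1+R_2) = 16×33/213 = 2.48 V.
Assume saturation: I_D = (k_n/2)(V_GS − V_t)² with V_GS = V_G − I_D·R_S = 2.48 − 0.82·I_D.
Substituting gives 0.874·I_D² − 2.66·I_D + 0.789 = 0, with roots I_D = 0.333 or 2.71 mA.
The root I_D = 2.71 mA gives V_GS = 0.256 V ≤ V_t, so take I_D = 0.333 mA.
Then V_GS = 2.21 V and V_DS = V_DD − I_D(R_D+R_S) = 16 − 0.333×4.12 = 14.6 V.
Saturation requires V_DS ≥ V_GS − V_t = 0.506 V; 14.6 ≥ 0.506 ✓.

I_D ≈ 0.33 mA, V_DS ≈ 15 V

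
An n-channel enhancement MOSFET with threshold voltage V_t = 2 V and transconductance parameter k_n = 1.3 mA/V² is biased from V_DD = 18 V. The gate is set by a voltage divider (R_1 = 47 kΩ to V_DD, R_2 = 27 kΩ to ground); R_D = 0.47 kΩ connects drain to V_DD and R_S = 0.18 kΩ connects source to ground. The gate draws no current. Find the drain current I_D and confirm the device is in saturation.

I_D ≈ 7.1 mA

V_G = V_DD·R_2/(R_1+R_2) = 18×27/74 = 6.57 V.
Assume saturation: I_D = (k_n/2)(V_GS − V_t)² with V_GS = V_G − I_D·R_S = 6.57 − 0.18·I_D.
Substituting gives 0.0211·I_D² − 2.07·I_D + 13.6 = 0, with roots I_D = 7.06 or 91.2 mA.
The root I_D = 91.2 mA gives V_GS = -9.84 V ≤ V_t, so take I_D = 7.06 mA.
Then V_GS = 5.3 V and V_DS = V_DD − I_D(R_D+R_S) = 18 − 7.06×0.65 = 13.4 V.
Saturation requires V_DS ≥ V_GS − V_t = 3.3 V; 13.4 ≥ 3.3 ✓.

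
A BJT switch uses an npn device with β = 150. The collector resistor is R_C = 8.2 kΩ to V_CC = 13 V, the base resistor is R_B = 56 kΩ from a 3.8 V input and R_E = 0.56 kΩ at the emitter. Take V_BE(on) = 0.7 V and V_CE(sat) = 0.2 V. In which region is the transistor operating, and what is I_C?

Assume active: I_B = (3.8 − 0.7)/(56 + 151×0.56) = 0.0221 mA, I_C = β·I_B = 3.31 mA.
Then V_CE = 13 − 3.31×8.2 − 3.33×0.56 = -16 V < 0.2 V — the active assumption fails.
Re-solve with V_CE = 0.2 V. KCL at the emitter: V_E/R_E = (V_BB−0.7−V_E)/R_B + (V_CC−0.2−V_E)/R_C, giving V_E = 0.839 V.
I_C = (V_CC − 0.2 − V_E)/R_C = (12.8 − 0.839)/8.2 = 1.46 mA.
Check: I_B = (3.1 − 0.839)/56 = 0.0404 mA, and β·I_B = 6.06 mA > I_C, confirming saturation.

saturation; I_C ≈ 1.5 mA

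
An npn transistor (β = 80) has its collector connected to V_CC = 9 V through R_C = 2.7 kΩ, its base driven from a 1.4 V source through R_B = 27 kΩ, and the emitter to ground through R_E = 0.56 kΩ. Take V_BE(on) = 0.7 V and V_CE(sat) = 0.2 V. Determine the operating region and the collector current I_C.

active; I_C ≈ 0.77 mA

Assume active. Base-emitter loop: I_B = (V_BB − V_BE)/(R_B + (β+1)R_E) = (1.4 − 0.7)/(27 + 81×0.56) = 0.00967 mA.
I_C = β·I_B = 80×0.00967 = 0.774 mA.
V_CE = V_CC − I_C·R_C − I_E·R_E = 9 − 0.774×2.7 − 0.784×0.56 = 6.47 V > V_CE(sat), so the active-region assumption holds.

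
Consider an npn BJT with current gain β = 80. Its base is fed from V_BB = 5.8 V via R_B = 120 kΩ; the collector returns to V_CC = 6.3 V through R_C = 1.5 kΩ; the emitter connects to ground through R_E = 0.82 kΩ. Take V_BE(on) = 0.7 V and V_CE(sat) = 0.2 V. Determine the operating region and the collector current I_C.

Assume active. Base-emitter loop: I_B = (V_BB − V_BE)/(R_B + (β+1)R_E) = (5.8 − 0.7)/(120 + 81×0.82) = 0.0274 mA.
I_C = β·I_B = 80×0.0274 = 2.19 mA.
V_CE = V_CC − I_C·R_C − I_E·R_E = 6.3 − 2.19×1.5 − 2.22×0.82 = 1.2 V > V_CE(sat), so the active-region assumption holds.

active; I_C ≈ 2.2 mA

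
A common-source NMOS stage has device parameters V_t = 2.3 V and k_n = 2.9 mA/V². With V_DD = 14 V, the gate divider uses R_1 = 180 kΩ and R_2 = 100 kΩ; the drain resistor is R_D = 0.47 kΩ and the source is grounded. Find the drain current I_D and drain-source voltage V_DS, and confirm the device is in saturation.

I_D ≈ 11 mA, V_DS ≈ 9 V

V_G = V_DD·R_2/(R_1+R_2) = 14×100/280 = 5 V. With the source grounded, V_GS = V_G = 5 V.
Assume saturation: I_D = (k_n/2)(V_GS − V_t)² = (2.9/2)×(5 − 2.3)² = 1.45×2.7² = 10.6 mA.
V_DS = V_DD − I_D·R_D = 14 − 10.6×0.47 = 9.03 V.
Saturation requires V_DS ≥ V_GS − V_t = 2.7 V; 9.03 ≥ 2.7 ✓.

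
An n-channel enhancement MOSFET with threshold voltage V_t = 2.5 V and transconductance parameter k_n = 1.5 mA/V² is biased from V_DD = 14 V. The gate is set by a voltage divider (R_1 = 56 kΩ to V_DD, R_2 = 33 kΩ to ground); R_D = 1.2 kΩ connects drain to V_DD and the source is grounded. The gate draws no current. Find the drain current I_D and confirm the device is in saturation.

I_D ≈ 5.4 mA

V_G = V_DD·R_2/(R_1+R_2) = 14×33/89 = 5.19 V. With the source grounded, V_GS = V_G = 5.19 V.
Assume saturation: I_D = (k_n/2)(V_GS − V_t)² = (1.5/2)×(5.19 − 2.5)² = 0.75×2.69² = 5.43 mA.
V_DS = V_DD − I_D·R_D = 14 − 5.43×1.2 = 7.48 V.
Saturation requires V_DS ≥ V_GS − V_t = 2.69 V; 7.48 ≥ 2.69 ✓.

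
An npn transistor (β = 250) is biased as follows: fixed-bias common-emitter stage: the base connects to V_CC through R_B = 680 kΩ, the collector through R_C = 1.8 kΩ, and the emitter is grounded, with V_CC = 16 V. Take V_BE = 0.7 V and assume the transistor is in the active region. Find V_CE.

V_CE ≈ 5.9 V

Base loop: V_CC = I_B·R_B + V_BE, so I_B = (16 − 0.7)/680 kΩ = 0.0225 mA.
In the active region I_C = β·I_B = 250 × 0.0225 = 5.63 mA.
Collector loop: V_CE = V_CC − I_C·R_C = 16 − 5.63×1.8 = 5.87 V.
Since V_CE = 5.87 V > V_CE(sat) ≈ 0.2 V, the transistor is in the active region as assumed.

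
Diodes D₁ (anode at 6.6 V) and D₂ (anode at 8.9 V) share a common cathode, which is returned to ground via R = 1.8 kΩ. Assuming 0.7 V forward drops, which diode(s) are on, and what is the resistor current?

Only D₂ conducts; I_R ≈ 4.6 mA

Assume both conduct. Then node N would need to be at both 6.6−0.7 = 5.9 V and 8.9−0.7 = 8.2 V, which is impossible.
Assume only D₂ conducts: V_N = 8.9 − 0.7 = 8.2 V, so I_R = 8.2/1.8 = 4.56 mA.
Check D₁: its anode-to-cathode voltage is 6.6 − 8.2 = -1.6 V < 0.7 V, so it is off. The assumption is consistent.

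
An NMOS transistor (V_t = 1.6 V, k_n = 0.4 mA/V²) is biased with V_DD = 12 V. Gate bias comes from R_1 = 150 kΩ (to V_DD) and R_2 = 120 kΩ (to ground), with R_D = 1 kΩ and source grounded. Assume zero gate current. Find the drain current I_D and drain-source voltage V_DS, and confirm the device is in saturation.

I_D ≈ 2.8 mA, V_DS ≈ 9.2 V

V_G = V_DD·R_2/(R_1+R_2) = 12×120/270 = 5.33 V. With the source grounded, V_GS = V_G = 5.33 V.
Assume saturation: I_D = (k_n/2)(V_GS − V_t)² = (0.4/2)×(5.33 − 1.6)² = 0.2×3.73² = 2.79 mA.
V_DS = V_DD − I_D·R_D = 12 − 2.79×1 = 9.21 V.
Saturation requires V_DS ≥ V_GS − V_t = 3.73 V; 9.21 ≥ 3.73 ✓.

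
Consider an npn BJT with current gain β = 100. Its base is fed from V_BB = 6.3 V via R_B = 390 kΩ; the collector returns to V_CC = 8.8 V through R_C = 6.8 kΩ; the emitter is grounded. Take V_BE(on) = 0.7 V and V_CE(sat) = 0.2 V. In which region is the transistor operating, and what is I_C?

saturation; I_C ≈ 1.3 mA

Assume active: I_B = (6.3 − 0.7)/390 = 0.0144 mA, giving I_C = β·I_B = 1.44 mA.
But then V_CE = 8.8 − 1.44×6.8 = -0.964 V < V_CE(sat) = 0.2 V — impossible in the active region.
So the transistor is saturated. With V_CE = 0.2 V, I_C = (V_CC − 0.2)/R_C = 8.6/6.8 = 1.26 mA.
Check: β·I_B = 1.44 mA > I_C = 1.26 mA, confirming saturation.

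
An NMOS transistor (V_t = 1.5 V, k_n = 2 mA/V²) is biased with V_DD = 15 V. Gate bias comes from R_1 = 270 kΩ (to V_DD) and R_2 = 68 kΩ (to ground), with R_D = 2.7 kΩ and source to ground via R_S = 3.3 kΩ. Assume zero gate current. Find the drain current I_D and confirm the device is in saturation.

V_G = V_DD·R_2/(R_1+R_2) = 15×68/338 = 3.02 V.
Assume saturation: I_D = (k_n/2)(V_GS − V_t)² with V_GS = V_G − I_D·R_S = 3.02 − 3.3·I_D.
Substituting gives 10.9·I_D² − 11·I_D + 2.3 = 0, with roots I_D = 0.295 or 0.716 mA.
The root I_D = 0.716 mA gives V_GS = 0.654 V ≤ V_t, so take I_D = 0.295 mA.
Then V_GS = 2.04 V and V_DS = V_DD − I_D(R_D+R_S) = 15 − 0.295×6 = 13.2 V.
Saturation requires V_DS ≥ V_GS − V_t = 0.543 V; 13.2 ≥ 0.543 ✓.

I_D ≈ 0.3 mA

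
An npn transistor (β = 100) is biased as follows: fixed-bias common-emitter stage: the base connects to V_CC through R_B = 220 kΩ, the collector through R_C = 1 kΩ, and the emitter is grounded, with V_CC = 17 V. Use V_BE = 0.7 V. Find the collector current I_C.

Base loop: V_CC = I_B·R_B + V_BE, so I_B = (17 − 0.7)/220 kΩ = 0.0741 mA.
In the active region I_C = β·I_B = 100 × 0.0741 = 7.41 mA.
Collector loop: V_CE = V_CC − I_C·R_C = 17 − 7.41×1 = 9.59 V.
Since V_CE = 9.59 V > V_CE(sat) ≈ 0.2 V, the transistor is in the active region as assumed.

I_C ≈ 7.4 mA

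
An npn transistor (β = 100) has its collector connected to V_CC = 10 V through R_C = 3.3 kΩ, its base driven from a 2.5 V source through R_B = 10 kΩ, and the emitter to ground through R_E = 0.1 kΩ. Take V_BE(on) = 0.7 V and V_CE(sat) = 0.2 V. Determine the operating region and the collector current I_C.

saturation; I_C ≈ 2.9 mA

Assume active: I_B = (2.5 − 0.7)/(10 + 101×0.1) = 0.0896 mA, I_C = β·I_B = 8.96 mA.
Then V_CE = 10 − 8.96×3.3 − 9.04×0.1 = -20.5 V < 0.2 V — the active assumption fails.
Re-solve with V_CE = 0.2 V. KCL at the emitter: V_E/R_E = (V_BB−0.7−V_E)/R_B + (V_CC−0.2−V_E)/R_C, giving V_E = 0.303 V.
I_C = (V_CC − 0.2 − V_E)/R_C = (9.8 − 0.303)/3.3 = 2.88 mA.
Check: I_B = (1.8 − 0.303)/10 = 0.15 mA, and β·I_B = 15 mA > I_C, confirming saturation.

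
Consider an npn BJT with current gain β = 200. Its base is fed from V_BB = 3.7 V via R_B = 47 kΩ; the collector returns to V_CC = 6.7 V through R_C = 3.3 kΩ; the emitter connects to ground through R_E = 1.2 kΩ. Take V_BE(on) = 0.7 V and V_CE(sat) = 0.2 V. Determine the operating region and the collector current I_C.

Assume active: I_B = (3.7 − 0.7)/(47 + 201×1.2) = 0.0104 mA, I_C = β·I_B = 2.08 mA.
Then V_CE = 6.7 − 2.08×3.3 − 2.09×1.2 = -2.68 V < 0.2 V — the active assumption fails.
Re-solve with V_CE = 0.2 V. KCL at the emitter: V_E/R_E = (V_BB−0.7−V_E)/R_B + (V_CC−0.2−V_E)/R_C, giving V_E = 1.76 V.
I_C = (V_CC − 0.2 − V_E)/R_C = (6.5 − 1.76)/3.3 = 1.44 mA.
Check: I_B = (3 − 1.76)/47 = 0.0265 mA, and β·I_B = 5.29 mA > I_C, confirming saturation.

saturation; I_C ≈ 1.4 mA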